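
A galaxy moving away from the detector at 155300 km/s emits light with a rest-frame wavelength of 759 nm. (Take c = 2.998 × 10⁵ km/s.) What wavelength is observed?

β = v/c = 155300/299800 = 0.5180.
Relativistic Doppler for wavelength: λ' = λ₀ · √((1 + β)/(1 − β)).
λ' = 759 × √(1.5180/0.4820) = 759 × 1.77468 ≈ 1347.0 nm.

1347.0 nm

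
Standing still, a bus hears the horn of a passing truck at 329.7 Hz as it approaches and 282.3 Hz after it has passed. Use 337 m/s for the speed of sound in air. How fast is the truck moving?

26 m/s

f₁/f₂ = (v + v_s)/(v − v_s), so v_s = v · (f₁ − f₂)/(f₁ + f₂).
v_s = 337 × (329.7 − 282.3)/(329.7 + 282.3) = 337 × 47.4/612.0 ≈ 26 m/s.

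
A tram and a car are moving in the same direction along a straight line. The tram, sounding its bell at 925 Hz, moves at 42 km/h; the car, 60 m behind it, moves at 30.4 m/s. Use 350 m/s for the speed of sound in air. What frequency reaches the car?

42 km/h = 11.67 m/s.
The car is behind, so the tram is moving away from it while the car is moving toward the tram.
General Doppler shift: f' = f · (v + v_o)/(v + v_s).
f' = 925 × (350 + 30.4)/(350 + 11.67) = 925 × 380.4/361.67 ≈ 973 Hz.

973 Hz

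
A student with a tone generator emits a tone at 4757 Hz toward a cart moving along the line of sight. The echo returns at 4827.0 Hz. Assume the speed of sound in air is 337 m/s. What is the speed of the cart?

2.46 m/s

Double Doppler shift off a moving reflector: f₂ = f₀ · (v + u)/(v − u) (u > 0 toward emitter).
Rearranging, u = v · (f₂ − f₀)/(f₂ + f₀) = 337 × 70.0/9584.0 ≈ 2.46 m/s.
So the cart is moving at 2.46 m/s toward the emitter.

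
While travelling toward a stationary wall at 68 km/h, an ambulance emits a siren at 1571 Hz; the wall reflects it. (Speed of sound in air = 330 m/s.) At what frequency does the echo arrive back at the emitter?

1762 Hz

68 km/h = 18.89 m/s.
The wall receives the sound from a moving source: f₁ = f₀ · v/(v − v_e) = 1571 × 330/311.11 ≈ 1666 Hz.
On the return leg the ambulance is a moving observer: f₂ = f₁ · (v + v_e)/v = 1666 × 348.89/330 ≈ 1762 Hz.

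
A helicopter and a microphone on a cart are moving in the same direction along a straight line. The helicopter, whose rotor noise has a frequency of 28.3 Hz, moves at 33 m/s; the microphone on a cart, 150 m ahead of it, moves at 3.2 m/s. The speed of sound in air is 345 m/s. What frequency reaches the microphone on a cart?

31.0 Hz

The microphone on a cart is ahead, so the helicopter is moving toward it while the microphone on a cart is moving away from the helicopter.
With source approaching and observer receding, f' = f · (v − v_o)/(v − v_s).
f' = 28.3 × (345 − 3.2)/(345 − 33) = 28.3 × 341.8/312 ≈ 31.0 Hz.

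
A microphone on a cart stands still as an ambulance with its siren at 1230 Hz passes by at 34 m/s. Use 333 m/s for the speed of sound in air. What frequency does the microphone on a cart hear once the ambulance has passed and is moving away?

1116 Hz

Receding: f₂ = f · v/(v + v_s) = 1230 × 333/367 ≈ 1116 Hz.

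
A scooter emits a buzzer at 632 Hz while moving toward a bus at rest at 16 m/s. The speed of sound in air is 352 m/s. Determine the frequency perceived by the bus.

Moving source, stationary observer: f' = f · v/(v − v_s) since the source is approaching.
f' = 632 × 352/(352 − 16) = 632 × 352/336 ≈ 662 Hz.

662 Hz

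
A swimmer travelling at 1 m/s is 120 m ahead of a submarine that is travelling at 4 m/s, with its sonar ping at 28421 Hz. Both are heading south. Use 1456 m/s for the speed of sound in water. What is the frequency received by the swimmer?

The swimmer is ahead, so the submarine is moving toward it while the swimmer is moving away from the submarine.
General Doppler shift: f' = f · (v − v_o)/(v − v_s).
f' = 28421 × (1456 − 1)/(1456 − 4) = 28421 × 1455/1452 ≈ 28480 Hz.

28480 Hz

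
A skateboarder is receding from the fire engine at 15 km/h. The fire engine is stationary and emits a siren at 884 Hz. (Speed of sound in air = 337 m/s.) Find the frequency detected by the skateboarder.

15 km/h = 4.167 m/s.
Moving observer, stationary source: f' = f · (v − v_o)/v.
f' = 884 × (337 − 4.167)/337 = 884 × 332.83/337 ≈ 873 Hz.

873 Hz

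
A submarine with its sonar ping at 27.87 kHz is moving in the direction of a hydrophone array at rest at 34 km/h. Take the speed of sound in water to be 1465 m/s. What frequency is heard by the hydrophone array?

34 km/h = 9.444 m/s.
With the source moving toward a stationary observer, f' = f · v/(v − v_s).
f' = 27.87 × 1465/(1465 − 9.444) = 27.87 × 1465/1456 ≈ 28.1 kHz.

28.1 kHz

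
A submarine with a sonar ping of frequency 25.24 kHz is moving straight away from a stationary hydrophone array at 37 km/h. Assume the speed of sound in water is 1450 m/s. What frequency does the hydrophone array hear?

25.1 kHz

37 km/h = 10.28 m/s.
Only the source moves, away from the listener, so f' = f · v/(v + v_s).
f' = 25.24 × 1450/(1450 + 10.28) = 25.24 × 1450/1460 ≈ 25.1 kHz.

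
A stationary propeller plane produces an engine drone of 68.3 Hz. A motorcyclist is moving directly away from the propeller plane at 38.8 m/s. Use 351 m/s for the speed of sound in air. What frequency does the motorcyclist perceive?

61 Hz

Moving observer, stationary source: f' = f · (v − v_o)/v.
f' = 68.3 × (351 − 38.8)/351 = 68.3 × 312.2/351 ≈ 61 Hz.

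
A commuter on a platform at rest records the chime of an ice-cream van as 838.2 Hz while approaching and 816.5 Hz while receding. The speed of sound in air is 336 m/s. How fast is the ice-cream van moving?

f₁/f₂ = (v + v_s)/(v − v_s), so v_s = v · (f₁ − f₂)/(f₁ + f₂).
v_s = 336 × (838.2 − 816.5)/(838.2 + 816.5) = 336 × 21.7/1654.7 ≈ 4.4 m/s.

4.4 m/s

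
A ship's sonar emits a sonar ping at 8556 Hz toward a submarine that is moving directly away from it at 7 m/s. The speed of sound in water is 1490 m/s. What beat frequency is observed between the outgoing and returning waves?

At the submarine (a moving observer), f₁ = f₀ · (v − u)/v = 8556 × 1483/1490 ≈ 8515.8 Hz.
On reflection it acts as a source moving away from the stationary detector: f₂ = f₁ · v/(v + u) = 8515.8 × 1490/1497 ≈ 8476.0 Hz.
Beat frequency: |f₂ − f₀| = 2u·f₀/(v + u) = 2 × 7 × 8556/1497 ≈ 80 Hz.

80 Hz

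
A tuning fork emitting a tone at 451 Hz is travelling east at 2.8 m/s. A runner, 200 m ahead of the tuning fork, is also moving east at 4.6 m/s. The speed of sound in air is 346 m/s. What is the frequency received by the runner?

The runner is ahead, so the tuning fork is moving toward it while the runner is moving away from the tuning fork.
With source approaching and observer receding, f' = f · (v − v_o)/(v − v_s).
f' = 451 × (346 − 4.6)/(346 − 2.8) = 451 × 341.4/343.2 ≈ 449 Hz.

449 Hz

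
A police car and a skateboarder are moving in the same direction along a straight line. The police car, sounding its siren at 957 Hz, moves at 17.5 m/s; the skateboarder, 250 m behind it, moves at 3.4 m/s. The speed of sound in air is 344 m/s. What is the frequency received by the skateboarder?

The skateboarder is behind, so the police car is moving away from it while the skateboarder is moving toward the police car.
Both move, so f' = f · (v + v_o)/(v + v_s).
f' = 957 × (344 + 3.4)/(344 + 17.5) = 957 × 347.4/361.5 ≈ 920 Hz.

920 Hz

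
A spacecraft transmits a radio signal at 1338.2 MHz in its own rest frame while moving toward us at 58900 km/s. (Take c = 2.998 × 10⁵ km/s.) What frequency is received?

β = v/c = 58900/299800 = 0.1965.
Relativistic Doppler for frequency: f' = f₀ · √((1 + β)/(1 − β)).
f' = 1338.2 × √(1.1965/0.8035) = 1338.2 × 1.22025 ≈ 1632.9 MHz.

1632.9 MHz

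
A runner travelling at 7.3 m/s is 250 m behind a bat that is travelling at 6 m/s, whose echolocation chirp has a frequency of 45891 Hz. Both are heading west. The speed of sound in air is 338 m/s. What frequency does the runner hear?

The runner is behind, so the bat is moving away from it while the runner is moving toward the bat.
General Doppler shift: f' = f · (v + v_o)/(v + v_s).
f' = 45891 × (338 + 7.3)/(338 + 6) = 45891 × 345.3/344 ≈ 46064 Hz.

46064 Hz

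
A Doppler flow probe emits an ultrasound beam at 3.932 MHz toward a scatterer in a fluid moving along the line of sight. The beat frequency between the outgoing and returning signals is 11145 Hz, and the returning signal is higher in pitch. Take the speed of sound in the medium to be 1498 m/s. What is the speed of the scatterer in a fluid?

Double Doppler shift off a moving reflector: f₂ = f₀ · (v + u)/(v − u) (u > 0 toward emitter).
Returning signal is higher, so f₂ = f₀ + Δf = 3932000 + 11145 = 3943145 Hz.
Rearranging, u = v · (f₂ − f₀)/(f₂ + f₀) = 1498 × 11145/7875145 ≈ 2.12 m/s.
So the scatterer in a fluid is moving at 2.12 m/s toward the emitter.

2.12 m/s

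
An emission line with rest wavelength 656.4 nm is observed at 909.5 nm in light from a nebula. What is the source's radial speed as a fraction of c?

0.315

λ'/λ₀ = 1.3856 > 1 (redshift), so the source is receding.
λ'/λ₀ = √((1 + β)/(1 − β)) for a receding source ⇒ β = (r² − 1)/(r² + 1) with r = λ'/λ₀.
β = (1.9199 − 1)/(1.9199 + 1) ≈ 0.315.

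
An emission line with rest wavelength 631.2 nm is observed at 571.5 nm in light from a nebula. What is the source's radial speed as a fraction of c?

0.099

λ'/λ₀ = 0.9054 < 1 (blueshift), so the source is approaching.
λ'/λ₀ = √((1 − β)/(1 + β)) for an approaching source ⇒ β = (1 − r²)/(1 + r²) with r = λ'/λ₀.
β = (1 − 0.8198)/(1 + 0.8198) ≈ 0.099.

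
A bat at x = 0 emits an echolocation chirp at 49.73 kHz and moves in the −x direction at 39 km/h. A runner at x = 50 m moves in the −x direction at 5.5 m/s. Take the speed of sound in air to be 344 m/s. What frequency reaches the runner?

49.0 kHz

39 km/h = 10.83 m/s.
The observer lies on the +x side, so the source is heading away from the observer and the observer is heading toward the source.
Both move, so f' = f · (v + v_o)/(v + v_s).
f' = 49.73 × (344 + 5.5)/(344 + 10.83) = 49.73 × 349.5/354.83 ≈ 49.0 kHz.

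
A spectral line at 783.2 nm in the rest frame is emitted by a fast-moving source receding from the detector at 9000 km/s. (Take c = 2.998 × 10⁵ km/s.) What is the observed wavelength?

β = v/c = 9000/299800 = 0.0300.
Relativistic Doppler for wavelength: λ' = λ₀ · √((1 + β)/(1 − β)).
λ' = 783.2 × √(1.0300/0.9700) = 783.2 × 1.03048 ≈ 807.1 nm.

807.1 nm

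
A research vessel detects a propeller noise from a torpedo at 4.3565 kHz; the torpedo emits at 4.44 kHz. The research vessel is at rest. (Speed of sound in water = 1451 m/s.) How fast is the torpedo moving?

f' < f, so the torpedo is receding.
f' = f · v/(v + v_s) ⇒ v_s = v · |1 − f/f'|.
v_s = 1451 × |1 − 4.44/4.3565| = 1451 × 0.01917 ≈ 28 m/s.

28 m/s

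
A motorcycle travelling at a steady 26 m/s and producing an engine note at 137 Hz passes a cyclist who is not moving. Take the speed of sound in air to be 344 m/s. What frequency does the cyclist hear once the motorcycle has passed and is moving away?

Receding: f₂ = f · v/(v + v_s) = 137 × 344/370 ≈ 127 Hz.

127 Hz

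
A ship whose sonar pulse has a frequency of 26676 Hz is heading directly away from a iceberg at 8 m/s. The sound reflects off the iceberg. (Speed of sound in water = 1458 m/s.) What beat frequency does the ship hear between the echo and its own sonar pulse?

The iceberg receives the sound from a moving source: f₁ = f₀ · v/(v + v_e) = 26676 × 1458/1466 ≈ 26530 Hz.
On the return leg the ship is a moving observer: f₂ = f₁ · (v − v_e)/v = 26530 × 1450/1458 ≈ 26385 Hz.
Equivalently f₂ = f₀ · (v − v_e)/(v + v_e).
Beat against the emitted tone: |f₂ − f₀| = 2v_e·f₀/(v + v_e) = 2 × 8 × 26676/1466 ≈ 291 Hz.

291 Hz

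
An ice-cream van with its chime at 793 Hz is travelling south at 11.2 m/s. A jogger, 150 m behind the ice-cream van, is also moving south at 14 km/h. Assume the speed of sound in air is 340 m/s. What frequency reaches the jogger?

14 km/h = 3.889 m/s.
The jogger is behind, so the ice-cream van is moving away from it while the jogger is moving toward the ice-cream van.
General Doppler shift: f' = f · (v + v_o)/(v + v_s).
f' = 793 × (340 + 3.889)/(340 + 11.2) = 793 × 343.89/351.2 ≈ 776 Hz.

776 Hz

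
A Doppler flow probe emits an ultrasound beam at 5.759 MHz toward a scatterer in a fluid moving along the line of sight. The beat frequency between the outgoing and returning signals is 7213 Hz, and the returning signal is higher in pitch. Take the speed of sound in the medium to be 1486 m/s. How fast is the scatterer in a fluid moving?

Double Doppler shift off a moving reflector: f₂ = f₀ · (v + u)/(v − u) (u > 0 toward emitter).
Returning signal is higher, so f₂ = f₀ + Δf = 5759000 + 7213 = 5766213 Hz.
Rearranging, u = v · (f₂ − f₀)/(f₂ + f₀) = 1486 × 7213/11525213 ≈ 0.93 m/s.
So the scatterer in a fluid is moving at 0.93 m/s toward the emitter.

0.93 m/s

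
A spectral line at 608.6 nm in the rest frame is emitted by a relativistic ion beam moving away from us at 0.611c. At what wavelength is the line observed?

Relativistic Doppler for wavelength: λ' = λ₀ · √((1 + β)/(1 − β)).
λ' = 608.6 × √(1.6110/0.3890) = 608.6 × 2.03504 ≈ 1238.5 nm.

1238.5 nm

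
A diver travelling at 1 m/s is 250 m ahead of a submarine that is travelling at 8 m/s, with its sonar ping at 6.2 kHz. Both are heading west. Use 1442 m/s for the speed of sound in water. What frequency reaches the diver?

6.23 kHz

The diver is ahead, so the submarine is moving toward it while the diver is moving away from the submarine.
Both move, so f' = f · (v − v_o)/(v − v_s).
f' = 6.2 × (1442 − 1)/(1442 − 8) = 6.2 × 1441/1434 ≈ 6.23 kHz.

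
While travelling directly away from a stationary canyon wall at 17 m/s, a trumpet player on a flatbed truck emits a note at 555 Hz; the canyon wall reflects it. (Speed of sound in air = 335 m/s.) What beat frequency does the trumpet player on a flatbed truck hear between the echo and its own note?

The canyon wall receives the sound from a moving source: f₁ = f₀ · v/(v + v_e) = 555 × 335/352 ≈ 528.2 Hz.
On the return leg the trumpet player on a flatbed truck is a moving observer: f₂ = f₁ · (v − v_e)/v = 528.2 × 318/335 ≈ 501.4 Hz.
Equivalently f₂ = f₀ · (v − v_e)/(v + v_e).
Beat against the emitted tone: |f₂ − f₀| = 2v_e·f₀/(v + v_e) = 2 × 17 × 555/352 ≈ 53.6 Hz.

53.6 Hz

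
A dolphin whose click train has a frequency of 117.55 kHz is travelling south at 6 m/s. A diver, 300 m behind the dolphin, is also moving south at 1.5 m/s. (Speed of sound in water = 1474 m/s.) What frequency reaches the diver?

117.2 kHz

The diver is behind, so the dolphin is moving away from it while the diver is moving toward the dolphin.
Both move, so f' = f · (v + v_o)/(v + v_s).
f' = 117.55 × (1474 + 1.5)/(1474 + 6) = 117.55 × 1475.5/1480 ≈ 117.2 kHz.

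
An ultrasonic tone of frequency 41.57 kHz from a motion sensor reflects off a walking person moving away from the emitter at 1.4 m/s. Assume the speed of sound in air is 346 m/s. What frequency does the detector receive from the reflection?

At the walking person (a moving observer), f₁ = f₀ · (v − u)/v = 41.57 × 344.6/346 ≈ 41.4 kHz.
On reflection it acts as a source moving away from the stationary detector: f₂ = f₁ · v/(v + u) = 41.4 × 346/347.4 ≈ 41.2 kHz.
Equivalently f₂ = f₀ · (v − u)/(v + u).

41.2 kHz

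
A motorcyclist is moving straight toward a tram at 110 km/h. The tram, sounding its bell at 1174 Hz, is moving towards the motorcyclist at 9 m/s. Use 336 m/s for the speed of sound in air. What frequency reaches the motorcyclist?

1316 Hz

110 km/h = 30.56 m/s.
General Doppler shift: f' = f · (v + v_o)/(v − v_s).
f' = 1174 × (336 + 30.56)/(336 − 9) = 1174 × 366.56/327 ≈ 1316 Hz.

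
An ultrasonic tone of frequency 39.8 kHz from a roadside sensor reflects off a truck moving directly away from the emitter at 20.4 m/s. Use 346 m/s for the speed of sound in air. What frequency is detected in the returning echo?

35.4 kHz

At the truck (a moving observer), f₁ = f₀ · (v − u)/v = 39.8 × 325.6/346 ≈ 37.5 kHz.
On reflection it acts as a source moving away from the stationary detector: f₂ = f₁ · v/(v + u) = 37.5 × 346/366.4 ≈ 35.4 kHz.
Equivalently f₂ = f₀ · (v − u)/(v + u).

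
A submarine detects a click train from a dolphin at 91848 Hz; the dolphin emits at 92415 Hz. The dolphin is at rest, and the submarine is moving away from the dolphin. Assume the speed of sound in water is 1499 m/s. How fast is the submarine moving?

f' = f · (v − v_o)/v ⇒ v_o = v · |f'/f − 1|.
v_o = 1499 × |91848/92415 − 1| = 1499 × 0.006135 ≈ 9.2 m/s.

9.2 m/s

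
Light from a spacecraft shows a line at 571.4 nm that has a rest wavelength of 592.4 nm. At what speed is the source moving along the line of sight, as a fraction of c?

λ'/λ₀ = 0.9646 < 1 (blueshift), so the source is approaching.
λ'/λ₀ = √((1 − β)/(1 + β)) for an approaching source ⇒ β = (1 − r²)/(1 + r²) with r = λ'/λ₀.
β = (1 − 0.9304)/(1 + 0.9304) ≈ 0.036.

0.036c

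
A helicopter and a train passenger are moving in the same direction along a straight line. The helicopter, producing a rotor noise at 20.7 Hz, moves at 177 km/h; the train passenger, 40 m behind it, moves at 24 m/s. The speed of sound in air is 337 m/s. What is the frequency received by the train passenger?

19.4 Hz

177 km/h = 49.17 m/s.
The train passenger is behind, so the helicopter is moving away from it while the train passenger is moving toward the helicopter.
With source receding and observer approaching, f' = f · (v + v_o)/(v + v_s).
f' = 20.7 × (337 + 24)/(337 + 49.17) = 20.7 × 361/386.17 ≈ 19.4 Hz.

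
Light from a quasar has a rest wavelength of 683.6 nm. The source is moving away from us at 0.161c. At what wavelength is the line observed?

Relativistic Doppler for wavelength: λ' = λ₀ · √((1 + β)/(1 − β)).
λ' = 683.6 × √(1.1610/0.8390) = 683.6 × 1.17635 ≈ 804.2 nm.

804.2 nm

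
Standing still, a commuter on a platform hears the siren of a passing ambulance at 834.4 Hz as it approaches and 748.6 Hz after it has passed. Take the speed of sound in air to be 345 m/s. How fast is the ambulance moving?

18.7 m/s

f₁/f₂ = (v + v_s)/(v − v_s), so v_s = v · (f₁ − f₂)/(f₁ + f₂).
v_s = 345 × (834.4 − 748.6)/(834.4 + 748.6) = 345 × 85.8/1583.0 ≈ 18.7 m/s.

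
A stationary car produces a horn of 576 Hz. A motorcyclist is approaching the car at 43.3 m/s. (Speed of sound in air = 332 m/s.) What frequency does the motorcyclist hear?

651 Hz

Moving observer, stationary source: f' = f · (v + v_o)/v.
f' = 576 × (332 + 43.3)/332 = 576 × 375.3/332 ≈ 651 Hz.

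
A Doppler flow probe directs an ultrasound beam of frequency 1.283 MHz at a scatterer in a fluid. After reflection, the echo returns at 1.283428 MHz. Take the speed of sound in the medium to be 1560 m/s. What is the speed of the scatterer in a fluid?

0.26 m/s

Double Doppler shift off a moving reflector: f₂ = f₀ · (v + u)/(v − u) (u > 0 toward emitter).
Rearranging, u = v · (f₂ − f₀)/(f₂ + f₀) = 1560 × 0.000428/2.566428 ≈ 0.26 m/s.
So the scatterer in a fluid is moving at 0.26 m/s toward the emitter.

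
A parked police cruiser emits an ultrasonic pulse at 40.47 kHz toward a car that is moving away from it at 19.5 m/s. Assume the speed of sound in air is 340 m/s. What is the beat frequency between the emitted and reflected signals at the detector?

The car first receives the wave as a moving observer: f₁ = f₀ · (v − u)/v = 40.47 × (340 − 19.5)/340 ≈ 38.15 kHz.
On reflection it acts as a source moving away from the stationary detector: f₂ = f₁ · v/(v + u) = 38.15 × 340/359.5 ≈ 36.08 kHz.
Equivalently f₂ = f₀ · (v − u)/(v + u).
Beat frequency (with f₀ = 40470 Hz): |f₂ − f₀| = 2u·f₀/(v + u) = 2 × 19.5 × 40470/359.5 ≈ 4390 Hz.

4390 Hz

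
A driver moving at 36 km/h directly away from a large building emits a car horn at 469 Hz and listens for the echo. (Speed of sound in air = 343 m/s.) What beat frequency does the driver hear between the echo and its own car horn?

36 km/h = 10 m/s.
The large building receives the sound from a moving source: f₁ = f₀ · v/(v + v_e) = 469 × 343/353 ≈ 455.7 Hz.
On the return leg the driver is a moving observer: f₂ = f₁ · (v − v_e)/v = 455.7 × 333/343 ≈ 442.4 Hz.
Equivalently f₂ = f₀ · (v − v_e)/(v + v_e).
Beat against the emitted tone: |f₂ − f₀| = 2v_e·f₀/(v + v_e) = 2 × 10 × 469/353 ≈ 26.6 Hz.

26.6 Hz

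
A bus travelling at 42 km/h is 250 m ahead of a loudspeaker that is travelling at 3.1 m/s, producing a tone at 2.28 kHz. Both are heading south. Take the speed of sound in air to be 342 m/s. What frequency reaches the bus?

42 km/h = 11.67 m/s.
The bus is ahead, so the loudspeaker is moving toward it while the bus is moving away from the loudspeaker.
With source approaching and observer receding, f' = f · (v − v_o)/(v − v_s).
f' = 2.28 × (342 − 11.67)/(342 − 3.1) = 2.28 × 330.33/338.9 ≈ 2.22 kHz.

2.22 kHz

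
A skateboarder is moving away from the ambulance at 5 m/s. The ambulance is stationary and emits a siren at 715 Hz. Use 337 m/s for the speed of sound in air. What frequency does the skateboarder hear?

Moving observer, stationary source: f' = f · (v − v_o)/v.
f' = 715 × (337 − 5)/337 = 715 × 332/337 ≈ 704 Hz.

704 Hz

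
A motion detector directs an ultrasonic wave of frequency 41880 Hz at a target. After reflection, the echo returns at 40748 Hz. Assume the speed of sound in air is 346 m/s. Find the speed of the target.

4.7 m/s

Double Doppler shift off a moving reflector: f₂ = f₀ · (v + u)/(v − u) (u > 0 toward emitter).
Rearranging, u = v · (f₂ − f₀)/(f₂ + f₀) = 346 × -1132/82628 ≈ -4.7 m/s.
So the target is moving at 4.7 m/s away from the emitter.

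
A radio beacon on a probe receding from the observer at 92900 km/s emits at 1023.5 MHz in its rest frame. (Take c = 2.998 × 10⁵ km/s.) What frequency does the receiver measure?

742.9 MHz

β = v/c = 92900/299800 = 0.3099.
Relativistic Doppler for frequency: f' = f₀ · √((1 − β)/(1 + β)).
f' = 1023.5 × √(0.6901/1.3099) = 1023.5 × 0.72585 ≈ 742.9 MHz.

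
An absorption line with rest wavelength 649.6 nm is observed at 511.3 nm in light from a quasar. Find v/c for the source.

λ'/λ₀ = 0.7871 < 1 (blueshift), so the source is approaching.
λ'/λ₀ = √((1 − β)/(1 + β)) for an approaching source ⇒ β = (1 − r²)/(1 + r²) with r = λ'/λ₀.
β = (1 − 0.6195)/(1 + 0.6195) ≈ 0.235.

0.235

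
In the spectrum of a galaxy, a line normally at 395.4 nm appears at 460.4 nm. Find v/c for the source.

λ'/λ₀ = 1.1644 > 1 (redshift), so the source is receding.
λ'/λ₀ = √((1 + β)/(1 − β)) for a receding source ⇒ β = (r² − 1)/(r² + 1) with r = λ'/λ₀.
β = (1.3558 − 1)/(1.3558 + 1) ≈ 0.151.

0.151c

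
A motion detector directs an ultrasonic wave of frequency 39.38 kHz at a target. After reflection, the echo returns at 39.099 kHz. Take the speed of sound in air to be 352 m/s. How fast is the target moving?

1.26 m/s

Double Doppler shift off a moving reflector: f₂ = f₀ · (v + u)/(v − u) (u > 0 toward emitter).
Rearranging, u = v · (f₂ − f₀)/(f₂ + f₀) = 352 × -0.281/78.479 ≈ -1.26 m/s.
So the target is moving at 1.26 m/s away from the emitter.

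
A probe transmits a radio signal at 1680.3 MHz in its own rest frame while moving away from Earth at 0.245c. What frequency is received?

1308.5 MHz

Relativistic Doppler for frequency: f' = f₀ · √((1 − β)/(1 + β)).
f' = 1680.3 × √(0.7550/1.2450) = 1680.3 × 0.77873 ≈ 1308.5 MHz.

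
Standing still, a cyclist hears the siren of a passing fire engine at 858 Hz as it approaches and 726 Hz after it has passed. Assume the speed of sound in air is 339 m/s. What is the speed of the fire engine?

f₁/f₂ = (v + v_s)/(v − v_s), so v_s = v · (f₁ − f₂)/(f₁ + f₂).
v_s = 339 × (858 − 726)/(858 + 726) = 339 × 132/1584 ≈ 28 m/s.

28 m/s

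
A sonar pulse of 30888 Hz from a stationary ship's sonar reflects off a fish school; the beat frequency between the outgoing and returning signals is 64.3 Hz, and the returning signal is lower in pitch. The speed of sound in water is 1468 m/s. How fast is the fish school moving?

1.53 m/s

Double Doppler shift off a moving reflector: f₂ = f₀ · (v + u)/(v − u) (u > 0 toward emitter).
Returning signal is lower, so f₂ = f₀ − Δf = 30888 − 64.3 = 30823.7 Hz.
Rearranging, u = v · (f₂ − f₀)/(f₂ + f₀) = 1468 × -64.3/61711.7 ≈ -1.53 m/s.
So the fish school is moving at 1.53 m/s away from the emitter.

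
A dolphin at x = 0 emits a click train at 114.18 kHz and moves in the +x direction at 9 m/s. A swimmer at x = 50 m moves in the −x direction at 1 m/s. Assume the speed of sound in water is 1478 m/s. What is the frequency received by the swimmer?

115.0 kHz

The observer lies on the +x side, so the source is heading toward the observer and the observer is heading toward the source.
General Doppler shift: f' = f · (v + v_o)/(v − v_s).
f' = 114.18 × (1478 + 1)/(1478 − 9) = 114.18 × 1479/1469 ≈ 115.0 kHz.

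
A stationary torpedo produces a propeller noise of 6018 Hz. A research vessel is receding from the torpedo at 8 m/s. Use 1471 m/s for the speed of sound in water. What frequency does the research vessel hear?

Only the observer moves, away from the source, so f' = f · (v − v_o)/v.
f' = 6018 × (1471 − 8)/1471 = 6018 × 1463/1471 ≈ 5985 Hz.

5985 Hz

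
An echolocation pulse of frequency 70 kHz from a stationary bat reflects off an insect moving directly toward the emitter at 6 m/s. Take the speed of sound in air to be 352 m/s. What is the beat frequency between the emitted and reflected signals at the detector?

2428 Hz

At the insect (a moving observer), f₁ = f₀ · (v + u)/v = 70 × 358/352 ≈ 71.19 kHz.
On reflection it acts as a source moving toward the stationary detector: f₂ = f₁ · v/(v − u) = 71.19 × 352/346 ≈ 72.43 kHz.
Beat frequency (with f₀ = 70000 Hz): |f₂ − f₀| = 2u·f₀/(v − u) = 2 × 6 × 70000/346 ≈ 2428 Hz.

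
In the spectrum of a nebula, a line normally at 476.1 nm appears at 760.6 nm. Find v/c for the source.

0.437c

λ'/λ₀ = 1.5976 > 1 (redshift), so the source is receding.
λ'/λ₀ = √((1 + β)/(1 − β)) for a receding source ⇒ β = (r² − 1)/(r² + 1) with r = λ'/λ₀.
β = (2.5522 − 1)/(2.5522 + 1) ≈ 0.437.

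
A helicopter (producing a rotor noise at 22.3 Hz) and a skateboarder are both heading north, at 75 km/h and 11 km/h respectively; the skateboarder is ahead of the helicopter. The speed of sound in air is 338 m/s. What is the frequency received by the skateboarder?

23.5 Hz

75 km/h = 20.83 m/s; 11 km/h = 3.056 m/s.
The skateboarder is ahead, so the helicopter is moving toward it while the skateboarder is moving away from the helicopter.
Both move, so f' = f · (v − v_o)/(v − v_s).
f' = 22.3 × (338 − 3.056)/(338 − 20.83) = 22.3 × 334.94/317.17 ≈ 23.5 Hz.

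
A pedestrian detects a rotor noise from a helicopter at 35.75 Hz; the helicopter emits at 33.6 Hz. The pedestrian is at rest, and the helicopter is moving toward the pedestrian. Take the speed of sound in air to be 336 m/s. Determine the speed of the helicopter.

f' = f · v/(v − v_s) ⇒ v_s = v · |1 − f/f'|.
v_s = 336 × |1 − 33.6/35.75| = 336 × 0.06014 ≈ 20.2 m/s.

20.2 m/s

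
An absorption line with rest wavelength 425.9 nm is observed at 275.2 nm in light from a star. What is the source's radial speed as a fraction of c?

λ'/λ₀ = 0.6462 < 1 (blueshift), so the source is approaching.
λ'/λ₀ = √((1 − β)/(1 + β)) for an approaching source ⇒ β = (1 − r²)/(1 + r²) with r = λ'/λ₀.
β = (1 − 0.4175)/(1 + 0.4175) ≈ 0.411.

0.411c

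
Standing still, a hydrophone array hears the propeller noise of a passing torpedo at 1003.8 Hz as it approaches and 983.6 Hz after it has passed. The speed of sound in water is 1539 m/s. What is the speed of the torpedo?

15.6 m/s

f₁/f₂ = (v + v_s)/(v − v_s), so v_s = v · (f₁ − f₂)/(f₁ + f₂).
v_s = 1539 × (1003.8 − 983.6)/(1003.8 + 983.6) = 1539 × 20.2/1987.4 ≈ 15.6 m/s.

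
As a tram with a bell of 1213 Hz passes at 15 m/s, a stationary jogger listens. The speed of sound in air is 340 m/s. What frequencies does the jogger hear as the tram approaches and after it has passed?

1269 Hz approaching; 1162 Hz receding

Approaching: f₁ = f · v/(v − v_s) = 1213 × 340/325 ≈ 1269 Hz.
Receding: f₂ = f · v/(v + v_s) = 1213 × 340/355 ≈ 1162 Hz.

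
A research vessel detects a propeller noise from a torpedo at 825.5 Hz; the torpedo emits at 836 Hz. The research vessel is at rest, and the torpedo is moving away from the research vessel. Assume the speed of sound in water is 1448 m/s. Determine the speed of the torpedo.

f' = f · v/(v + v_s) ⇒ v_s = v · |1 − f/f'|.
v_s = 1448 × |1 − 836/825.5| = 1448 × 0.01272 ≈ 18.4 m/s.

18.4 m/s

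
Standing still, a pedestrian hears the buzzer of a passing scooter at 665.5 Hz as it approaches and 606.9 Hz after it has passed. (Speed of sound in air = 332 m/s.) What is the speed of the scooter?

f₁/f₂ = (v + v_s)/(v − v_s), so v_s = v · (f₁ − f₂)/(f₁ + f₂).
v_s = 332 × (665.5 − 606.9)/(665.5 + 606.9) = 332 × 58.6/1272.4 ≈ 15.3 m/s.

15.3 m/s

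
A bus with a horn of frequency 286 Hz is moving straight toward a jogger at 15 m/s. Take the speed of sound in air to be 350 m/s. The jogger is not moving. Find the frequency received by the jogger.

Only the source moves, toward the listener, so f' = f · v/(v − v_s).
f' = 286 × 350/(350 − 15) = 286 × 350/335 ≈ 299 Hz.

299 Hz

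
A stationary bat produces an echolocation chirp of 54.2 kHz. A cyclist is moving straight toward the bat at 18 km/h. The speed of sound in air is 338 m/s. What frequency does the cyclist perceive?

55.0 kHz

18 km/h = 5 m/s.
Moving observer, stationary source: f' = f · (v + v_o)/v.
f' = 54.2 × (338 + 5)/338 = 54.2 × 343/338 ≈ 55.0 kHz.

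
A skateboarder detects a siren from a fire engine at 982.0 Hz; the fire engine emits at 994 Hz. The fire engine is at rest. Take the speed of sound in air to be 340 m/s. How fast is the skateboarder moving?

f' < f, so the skateboarder is receding.
f' = f · (v − v_o)/v ⇒ v_o = v · |f'/f − 1|.
v_o = 340 × |982.0/994 − 1| = 340 × 0.01207 ≈ 4.1 m/s.

4.1 m/s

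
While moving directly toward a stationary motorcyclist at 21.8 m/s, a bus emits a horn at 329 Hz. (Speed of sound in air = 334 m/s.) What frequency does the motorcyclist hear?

With the source moving toward a stationary observer, f' = f · v/(v − v_s).
f' = 329 × 334/(334 − 21.8) = 329 × 334/312.2 ≈ 352 Hz.

352 Hz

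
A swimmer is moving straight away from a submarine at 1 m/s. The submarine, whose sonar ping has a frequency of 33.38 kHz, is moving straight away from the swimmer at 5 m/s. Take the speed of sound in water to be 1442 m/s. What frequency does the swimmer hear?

With source receding and observer receding, f' = f · (v − v_o)/(v + v_s).
f' = 33.38 × (1442 − 1)/(1442 + 5) = 33.38 × 1441/1447 ≈ 33.2 kHz.

33.2 kHz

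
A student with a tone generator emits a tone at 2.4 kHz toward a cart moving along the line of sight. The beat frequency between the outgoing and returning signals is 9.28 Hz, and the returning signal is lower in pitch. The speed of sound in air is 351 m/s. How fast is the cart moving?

0.68 m/s

Double Doppler shift off a moving reflector: f₂ = f₀ · (v + u)/(v − u) (u > 0 toward emitter).
Returning signal is lower, so f₂ = f₀ − Δf = 2400 − 9.28 = 2390.72 Hz.
Rearranging, u = v · (f₂ − f₀)/(f₂ + f₀) = 351 × -9.28/4790.72 ≈ -0.68 m/s.
So the cart is moving at 0.68 m/s away from the emitter.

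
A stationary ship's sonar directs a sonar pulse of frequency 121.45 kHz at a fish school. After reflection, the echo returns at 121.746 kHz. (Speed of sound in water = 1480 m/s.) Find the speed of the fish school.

1.80 m/s

Double Doppler shift off a moving reflector: f₂ = f₀ · (v + u)/(v − u) (u > 0 toward emitter).
Rearranging, u = v · (f₂ − f₀)/(f₂ + f₀) = 1480 × 0.296/243.196 ≈ 1.80 m/s.
So the fish school is moving at 1.80 m/s toward the emitter.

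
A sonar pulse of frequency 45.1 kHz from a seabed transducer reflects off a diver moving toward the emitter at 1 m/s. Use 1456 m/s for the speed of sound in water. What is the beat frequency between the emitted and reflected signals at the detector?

62 Hz

The diver first receives the wave as a moving observer: f₁ = f₀ · (v + u)/v = 45.1 × (1456 + 1)/1456 ≈ 45.1310 kHz.
On reflection it acts as a source moving toward the stationary detector: f₂ = f₁ · v/(v − u) = 45.1310 × 1456/1455 ≈ 45.1620 kHz.
Beat frequency (with f₀ = 45100 Hz): |f₂ − f₀| = 2u·f₀/(v − u) = 2 × 1 × 45100/1455 ≈ 62 Hz.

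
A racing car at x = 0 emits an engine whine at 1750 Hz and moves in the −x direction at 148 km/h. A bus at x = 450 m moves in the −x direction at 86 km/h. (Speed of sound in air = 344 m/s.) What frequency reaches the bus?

148 km/h = 41.11 m/s; 86 km/h = 23.89 m/s.
The observer lies on the +x side, so the source is heading away from the observer and the observer is heading toward the source.
With source receding and observer approaching, f' = f · (v + v_o)/(v + v_s).
f' = 1750 × (344 + 23.89)/(344 + 41.11) = 1750 × 367.89/385.11 ≈ 1672 Hz.

1672 Hz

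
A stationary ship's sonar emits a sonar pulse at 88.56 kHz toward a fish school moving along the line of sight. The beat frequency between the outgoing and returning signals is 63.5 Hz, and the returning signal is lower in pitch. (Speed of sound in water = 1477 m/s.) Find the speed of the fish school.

0.53 m/s

Double Doppler shift off a moving reflector: f₂ = f₀ · (v + u)/(v − u) (u > 0 toward emitter).
Returning signal is lower, so f₂ = f₀ − Δf = 88560 − 63.5 = 88496.5 Hz.
Rearranging, u = v · (f₂ − f₀)/(f₂ + f₀) = 1477 × -63.5/177056.5 ≈ -0.53 m/s.
So the fish school is moving at 0.53 m/s away from the emitter.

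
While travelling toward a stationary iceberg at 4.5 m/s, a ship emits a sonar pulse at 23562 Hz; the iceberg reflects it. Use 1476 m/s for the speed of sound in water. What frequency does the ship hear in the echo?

23706 Hz

The iceberg receives the sound from a moving source: f₁ = f₀ · v/(v − v_e) = 23562 × 1476/1471.5 ≈ 23634 Hz.
On the return leg the ship is a moving observer: f₂ = f₁ · (v + v_e)/v = 23634 × 1480.5/1476 ≈ 23706 Hz.
Equivalently f₂ = f₀ · (v + v_e)/(v − v_e).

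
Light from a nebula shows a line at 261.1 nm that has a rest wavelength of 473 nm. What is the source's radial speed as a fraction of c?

0.533c

λ'/λ₀ = 0.5520 < 1 (blueshift), so the source is approaching.
λ'/λ₀ = √((1 − β)/(1 + β)) for an approaching source ⇒ β = (1 − r²)/(1 + r²) with r = λ'/λ₀.
β = (1 − 0.3047)/(1 + 0.3047) ≈ 0.533.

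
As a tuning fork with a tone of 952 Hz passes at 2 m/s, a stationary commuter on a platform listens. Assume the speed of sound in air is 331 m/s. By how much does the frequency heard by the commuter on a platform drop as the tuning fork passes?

11.5 Hz

Approaching: f₁ = f · v/(v − v_s) = 952 × 331/329 ≈ 957.8 Hz.
Receding: f₂ = f · v/(v + v_s) = 952 × 331/333 ≈ 946.3 Hz.
Drop: f₁ − f₂ = 2f·v·v_s/(v² − v_s²) = 2 × 952 × 331 × 2/(331² − 2²) ≈ 11.5 Hz.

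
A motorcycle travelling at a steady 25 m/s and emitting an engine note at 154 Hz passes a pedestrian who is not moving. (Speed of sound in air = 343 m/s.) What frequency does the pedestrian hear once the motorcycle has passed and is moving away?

Receding: f₂ = f · v/(v + v_s) = 154 × 343/368 ≈ 144 Hz.

144 Hz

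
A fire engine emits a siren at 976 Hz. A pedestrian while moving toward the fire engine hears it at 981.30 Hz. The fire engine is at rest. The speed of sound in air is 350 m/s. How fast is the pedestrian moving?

f' = f · (v + v_o)/v ⇒ v_o = v · |f'/f − 1|.
v_o = 350 × |981.30/976 − 1| = 350 × 0.00543 ≈ 1.90 m/s.

1.90 m/s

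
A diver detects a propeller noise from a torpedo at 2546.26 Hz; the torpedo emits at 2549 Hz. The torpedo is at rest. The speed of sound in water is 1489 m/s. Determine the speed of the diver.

1.60 m/s

f' < f, so the diver is receding.
f' = f · (v − v_o)/v ⇒ v_o = v · |f'/f − 1|.
v_o = 1489 × |2546.26/2549 − 1| = 1489 × 0.001075 ≈ 1.60 m/s.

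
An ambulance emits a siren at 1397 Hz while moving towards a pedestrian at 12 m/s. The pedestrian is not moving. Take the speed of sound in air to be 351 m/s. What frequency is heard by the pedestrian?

With the source moving toward a stationary observer, f' = f · v/(v − v_s).
f' = 1397 × 351/(351 − 12) = 1397 × 351/339 ≈ 1446 Hz.

1446 Hz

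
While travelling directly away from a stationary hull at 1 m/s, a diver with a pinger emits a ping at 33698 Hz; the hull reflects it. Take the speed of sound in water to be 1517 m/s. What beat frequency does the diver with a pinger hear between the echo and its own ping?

44.4 Hz

The hull receives the sound from a moving source: f₁ = f₀ · v/(v + v_e) = 33698 × 1517/1518 ≈ 33675.8 Hz.
On the return leg the diver with a pinger is a moving observer: f₂ = f₁ · (v − v_e)/v = 33675.8 × 1516/1517 ≈ 33653.6 Hz.
Equivalently f₂ = f₀ · (v − v_e)/(v + v_e).
Beat against the emitted tone: |f₂ − f₀| = 2v_e·f₀/(v + v_e) = 2 × 1 × 33698/1518 ≈ 44.4 Hz.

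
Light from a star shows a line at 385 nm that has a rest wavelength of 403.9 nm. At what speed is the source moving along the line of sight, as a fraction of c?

λ'/λ₀ = 0.9532 < 1 (blueshift), so the source is approaching.
λ'/λ₀ = √((1 − β)/(1 + β)) for an approaching source ⇒ β = (1 − r²)/(1 + r²) with r = λ'/λ₀.
β = (1 − 0.9086)/(1 + 0.9086) ≈ 0.048.

0.048c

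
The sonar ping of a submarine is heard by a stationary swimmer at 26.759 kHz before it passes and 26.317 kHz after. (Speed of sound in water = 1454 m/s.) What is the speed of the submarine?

12.1 m/s

f₁/f₂ = (v + v_s)/(v − v_s), so v_s = v · (f₁ − f₂)/(f₁ + f₂).
v_s = 1454 × (26.759 − 26.317)/(26.759 + 26.317) = 1454 × 0.442/53.076 ≈ 12.1 m/s.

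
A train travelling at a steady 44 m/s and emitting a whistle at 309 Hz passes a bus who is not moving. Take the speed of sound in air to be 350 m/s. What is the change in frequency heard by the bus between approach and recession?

78.9 Hz

Approaching: f₁ = f · v/(v − v_s) = 309 × 350/306 ≈ 353.4 Hz.
Receding: f₂ = f · v/(v + v_s) = 309 × 350/394 ≈ 274.5 Hz.
Drop: f₁ − f₂ = 2f·v·v_s/(v² − v_s²) = 2 × 309 × 350 × 44/(350² − 44²) ≈ 78.9 Hz.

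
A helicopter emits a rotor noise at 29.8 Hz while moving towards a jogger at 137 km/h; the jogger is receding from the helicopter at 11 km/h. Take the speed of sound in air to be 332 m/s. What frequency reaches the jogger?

137 km/h = 38.06 m/s; 11 km/h = 3.056 m/s.
Both move, so f' = f · (v − v_o)/(v − v_s).
f' = 29.8 × (332 − 3.056)/(332 − 38.06) = 29.8 × 328.94/293.94 ≈ 33.3 Hz.

33.3 Hz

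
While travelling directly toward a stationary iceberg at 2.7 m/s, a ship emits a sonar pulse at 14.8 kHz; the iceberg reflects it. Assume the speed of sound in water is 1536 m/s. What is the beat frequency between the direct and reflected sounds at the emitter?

The iceberg receives the sound from a moving source: f₁ = f₀ · v/(v − v_e) = 14.8 × 1536/1533.3 ≈ 14.8261 kHz.
On the return leg the ship is a moving observer: f₂ = f₁ · (v + v_e)/v = 14.8261 × 1538.7/1536 ≈ 14.8521 kHz.
Beat against the emitted tone (with f₀ = 14800 Hz): |f₂ − f₀| = 2v_e·f₀/(v − v_e) = 2 × 2.7 × 14800/1533.3 ≈ 52.1 Hz.

52.1 Hz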